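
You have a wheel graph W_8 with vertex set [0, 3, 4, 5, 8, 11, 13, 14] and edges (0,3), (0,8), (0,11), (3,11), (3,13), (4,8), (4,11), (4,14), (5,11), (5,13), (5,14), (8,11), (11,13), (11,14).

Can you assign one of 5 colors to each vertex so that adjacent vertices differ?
Yes, G is 5-colorable

A valid 5-coloring: color 1: [11]; color 2: [0, 4, 5]; color 3: [8, 13, 14]; color 4: [3].
(χ(G) = 4 ≤ 5.)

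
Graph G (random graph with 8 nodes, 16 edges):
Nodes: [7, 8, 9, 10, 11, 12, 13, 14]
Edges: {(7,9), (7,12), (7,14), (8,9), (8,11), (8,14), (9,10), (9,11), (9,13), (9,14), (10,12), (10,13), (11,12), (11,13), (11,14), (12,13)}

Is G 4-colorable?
A valid 4-coloring: color 1: [9, 12]; color 2: [7, 10, 11]; color 3: [13, 14]; color 4: [8].
(χ(G) = 4 ≤ 4.)

Yes, G is 4-colorable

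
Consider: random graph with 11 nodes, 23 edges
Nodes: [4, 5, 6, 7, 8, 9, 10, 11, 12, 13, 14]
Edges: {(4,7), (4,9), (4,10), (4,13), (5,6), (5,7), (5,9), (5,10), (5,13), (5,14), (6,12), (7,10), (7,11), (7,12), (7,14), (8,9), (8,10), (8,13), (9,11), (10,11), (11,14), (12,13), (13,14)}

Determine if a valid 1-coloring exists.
The clique on vertices [4, 7, 10] has size 3 > 1, so it alone needs 3 colors.

No, G is not 1-colorable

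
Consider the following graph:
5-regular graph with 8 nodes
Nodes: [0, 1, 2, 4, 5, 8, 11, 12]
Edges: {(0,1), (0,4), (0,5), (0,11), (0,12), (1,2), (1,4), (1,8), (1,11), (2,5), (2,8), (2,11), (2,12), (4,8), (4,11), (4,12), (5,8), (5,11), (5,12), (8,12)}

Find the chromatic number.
Clique number ω(G) = 4 (lower bound: χ ≥ ω).
The clique on [0, 1, 4, 11] has size 4, forcing χ ≥ 4, and the coloring below uses 4 colors, so χ(G) = 4.
A valid 4-coloring: color 1: [0, 2]; color 2: [1, 12]; color 3: [4, 5]; color 4: [8, 11].

χ(G) = 4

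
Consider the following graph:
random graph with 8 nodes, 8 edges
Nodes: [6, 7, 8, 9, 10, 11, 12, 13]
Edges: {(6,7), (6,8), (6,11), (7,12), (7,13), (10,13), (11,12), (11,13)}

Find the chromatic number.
Clique number ω(G) = 2 (lower bound: χ ≥ ω).
The graph is bipartite (no odd cycle), so 2 colors suffice: χ(G) = 2.
A valid 2-coloring: color 1: [7, 8, 9, 10, 11]; color 2: [6, 12, 13].

χ(G) = 2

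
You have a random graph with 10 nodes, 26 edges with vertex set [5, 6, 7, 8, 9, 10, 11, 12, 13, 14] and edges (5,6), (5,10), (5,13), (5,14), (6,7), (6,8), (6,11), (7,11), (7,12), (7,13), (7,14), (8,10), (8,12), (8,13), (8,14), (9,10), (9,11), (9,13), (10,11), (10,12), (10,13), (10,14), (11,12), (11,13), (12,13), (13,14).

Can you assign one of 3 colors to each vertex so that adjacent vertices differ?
No, G is not 3-colorable

The clique on vertices [8, 10, 12, 13] has size 4 > 3, so it alone needs 4 colors.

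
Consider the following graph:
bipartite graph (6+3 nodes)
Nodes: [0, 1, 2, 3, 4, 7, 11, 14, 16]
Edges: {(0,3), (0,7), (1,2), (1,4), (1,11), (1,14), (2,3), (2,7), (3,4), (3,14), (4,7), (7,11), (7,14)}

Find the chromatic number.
χ(G) = 2

Clique number ω(G) = 2 (lower bound: χ ≥ ω).
The graph is bipartite (no odd cycle), so 2 colors suffice: χ(G) = 2.
A valid 2-coloring: color 1: [1, 3, 7, 16]; color 2: [0, 2, 4, 11, 14].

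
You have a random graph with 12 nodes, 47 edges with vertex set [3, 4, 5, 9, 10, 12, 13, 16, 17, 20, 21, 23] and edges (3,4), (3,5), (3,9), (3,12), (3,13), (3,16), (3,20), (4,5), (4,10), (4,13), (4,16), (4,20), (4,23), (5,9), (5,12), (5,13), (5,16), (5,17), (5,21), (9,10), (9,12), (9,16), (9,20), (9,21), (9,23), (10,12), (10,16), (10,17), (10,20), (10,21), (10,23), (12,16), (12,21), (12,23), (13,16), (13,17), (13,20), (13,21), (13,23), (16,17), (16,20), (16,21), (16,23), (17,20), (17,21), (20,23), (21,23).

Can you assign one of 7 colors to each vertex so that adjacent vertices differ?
A valid 7-coloring: color 1: [16]; color 2: [9, 13]; color 3: [20, 21]; color 4: [5, 23]; color 5: [4, 12, 17]; color 6: [3, 10].
(χ(G) = 6 ≤ 7.)

Yes, G is 7-colorable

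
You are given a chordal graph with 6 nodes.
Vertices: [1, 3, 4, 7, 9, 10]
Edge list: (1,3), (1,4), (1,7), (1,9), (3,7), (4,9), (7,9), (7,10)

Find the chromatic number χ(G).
Clique number ω(G) = 3 (lower bound: χ ≥ ω).
The clique on [1, 4, 9] has size 3, forcing χ ≥ 3, and the coloring below uses 3 colors, so χ(G) = 3.
A valid 3-coloring: color 1: [1, 10]; color 2: [4, 7]; color 3: [3, 9].

χ(G) = 3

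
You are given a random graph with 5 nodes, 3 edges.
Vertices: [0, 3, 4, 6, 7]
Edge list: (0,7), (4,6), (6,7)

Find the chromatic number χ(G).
χ(G) = 2

Clique number ω(G) = 2 (lower bound: χ ≥ ω).
The graph is bipartite (no odd cycle), so 2 colors suffice: χ(G) = 2.
A valid 2-coloring: color 1: [0, 3, 6]; color 2: [4, 7].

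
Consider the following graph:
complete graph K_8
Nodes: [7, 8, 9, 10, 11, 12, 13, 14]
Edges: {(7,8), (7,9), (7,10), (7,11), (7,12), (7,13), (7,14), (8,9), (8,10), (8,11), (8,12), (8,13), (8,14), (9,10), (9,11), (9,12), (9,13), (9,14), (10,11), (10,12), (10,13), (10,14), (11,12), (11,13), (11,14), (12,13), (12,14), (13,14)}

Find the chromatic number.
χ(G) = 8

Clique number ω(G) = 8 (lower bound: χ ≥ ω).
The clique on [7, 8, 9, 10, 11, 12, 13, 14] has size 8, forcing χ ≥ 8, and the coloring below uses 8 colors, so χ(G) = 8.
A valid 8-coloring: color 1: [10]; color 2: [13]; color 3: [7]; color 4: [8]; color 5: [11]; color 6: [14]; color 7: [12]; color 8: [9].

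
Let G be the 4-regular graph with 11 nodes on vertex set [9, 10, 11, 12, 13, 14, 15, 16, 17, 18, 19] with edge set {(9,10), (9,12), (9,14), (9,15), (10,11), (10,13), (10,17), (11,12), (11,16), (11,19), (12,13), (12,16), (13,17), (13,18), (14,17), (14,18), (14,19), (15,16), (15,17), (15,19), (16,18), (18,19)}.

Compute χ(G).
χ(G) = 3

Clique number ω(G) = 3 (lower bound: χ ≥ ω).
The clique on [11, 12, 16] has size 3, forcing χ ≥ 3, and the coloring below uses 3 colors, so χ(G) = 3.
A valid 3-coloring: color 1: [9, 16, 17, 19]; color 2: [10, 12, 15, 18]; color 3: [11, 13, 14].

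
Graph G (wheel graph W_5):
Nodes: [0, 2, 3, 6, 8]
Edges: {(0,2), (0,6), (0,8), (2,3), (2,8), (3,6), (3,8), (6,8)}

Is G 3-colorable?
Yes, G is 3-colorable

A valid 3-coloring: color 1: [8]; color 2: [2, 6]; color 3: [0, 3].
(χ(G) = 3 ≤ 3.)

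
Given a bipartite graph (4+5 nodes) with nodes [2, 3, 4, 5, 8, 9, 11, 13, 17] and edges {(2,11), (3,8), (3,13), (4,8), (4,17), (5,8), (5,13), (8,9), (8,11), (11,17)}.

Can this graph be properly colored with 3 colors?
Yes, G is 3-colorable

A valid 3-coloring: color 1: [2, 8, 13, 17]; color 2: [3, 4, 5, 9, 11].
(χ(G) = 2 ≤ 3.)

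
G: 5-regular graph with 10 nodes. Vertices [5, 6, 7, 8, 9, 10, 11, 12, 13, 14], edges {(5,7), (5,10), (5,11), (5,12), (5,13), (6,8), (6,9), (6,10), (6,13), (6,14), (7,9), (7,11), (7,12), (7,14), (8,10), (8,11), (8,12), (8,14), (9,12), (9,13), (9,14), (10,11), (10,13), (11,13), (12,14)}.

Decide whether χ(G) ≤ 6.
Yes, G is 6-colorable

A valid 6-coloring: color 1: [10, 14]; color 2: [6, 11, 12]; color 3: [7, 8, 13]; color 4: [5, 9].
(χ(G) = 4 ≤ 6.)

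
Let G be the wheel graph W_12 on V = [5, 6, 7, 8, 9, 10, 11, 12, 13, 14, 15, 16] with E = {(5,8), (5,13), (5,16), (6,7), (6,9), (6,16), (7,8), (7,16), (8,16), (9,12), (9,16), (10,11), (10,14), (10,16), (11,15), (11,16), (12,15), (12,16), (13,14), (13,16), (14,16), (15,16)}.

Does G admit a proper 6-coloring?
A valid 6-coloring: color 1: [16]; color 2: [6, 8, 11, 12, 14]; color 3: [7, 9, 10, 13, 15]; color 4: [5].
(χ(G) = 4 ≤ 6.)

Yes, G is 6-colorable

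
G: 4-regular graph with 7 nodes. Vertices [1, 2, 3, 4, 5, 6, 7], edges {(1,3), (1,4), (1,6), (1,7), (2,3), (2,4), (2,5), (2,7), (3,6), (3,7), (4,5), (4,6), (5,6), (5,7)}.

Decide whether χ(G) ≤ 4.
Yes, G is 4-colorable

A valid 4-coloring: color 1: [4, 7]; color 2: [1, 5]; color 3: [2, 6]; color 4: [3].
(χ(G) = 4 ≤ 4.)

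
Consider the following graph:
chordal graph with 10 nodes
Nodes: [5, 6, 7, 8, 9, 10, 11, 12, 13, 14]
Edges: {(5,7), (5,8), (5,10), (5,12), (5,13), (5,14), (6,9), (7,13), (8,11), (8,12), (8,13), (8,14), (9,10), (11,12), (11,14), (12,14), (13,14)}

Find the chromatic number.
χ(G) = 4

Clique number ω(G) = 4 (lower bound: χ ≥ ω).
The clique on [8, 11, 12, 14] has size 4, forcing χ ≥ 4, and the coloring below uses 4 colors, so χ(G) = 4.
A valid 4-coloring: color 1: [5, 9, 11]; color 2: [6, 7, 8, 10]; color 3: [14]; color 4: [12, 13].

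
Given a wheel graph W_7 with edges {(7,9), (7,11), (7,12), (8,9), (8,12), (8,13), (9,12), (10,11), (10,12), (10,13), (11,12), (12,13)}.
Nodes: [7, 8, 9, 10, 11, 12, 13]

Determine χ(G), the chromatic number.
Clique number ω(G) = 3 (lower bound: χ ≥ ω).
The clique on [8, 9, 12] has size 3, forcing χ ≥ 3, and the coloring below uses 3 colors, so χ(G) = 3.
A valid 3-coloring: color 1: [12]; color 2: [9, 11, 13]; color 3: [7, 8, 10].

χ(G) = 3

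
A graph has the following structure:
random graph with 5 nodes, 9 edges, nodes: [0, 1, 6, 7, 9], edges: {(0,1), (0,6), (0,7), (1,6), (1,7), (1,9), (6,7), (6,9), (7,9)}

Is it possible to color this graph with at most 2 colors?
No, G is not 2-colorable

The clique on vertices [0, 1, 6, 7] has size 4 > 2, so it alone needs 4 colors.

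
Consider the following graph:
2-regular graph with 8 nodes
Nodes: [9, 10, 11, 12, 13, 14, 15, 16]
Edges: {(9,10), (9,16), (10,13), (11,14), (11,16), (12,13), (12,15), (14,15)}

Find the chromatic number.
Clique number ω(G) = 2 (lower bound: χ ≥ ω).
The graph is bipartite (no odd cycle), so 2 colors suffice: χ(G) = 2.
A valid 2-coloring: color 1: [10, 12, 14, 16]; color 2: [9, 11, 13, 15].

χ(G) = 2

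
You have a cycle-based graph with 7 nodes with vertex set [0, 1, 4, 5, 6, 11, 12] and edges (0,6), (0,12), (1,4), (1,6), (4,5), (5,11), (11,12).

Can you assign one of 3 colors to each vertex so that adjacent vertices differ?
A valid 3-coloring: color 1: [5, 6, 12]; color 2: [0, 1, 11]; color 3: [4].
(χ(G) = 3 ≤ 3.)

Yes, G is 3-colorable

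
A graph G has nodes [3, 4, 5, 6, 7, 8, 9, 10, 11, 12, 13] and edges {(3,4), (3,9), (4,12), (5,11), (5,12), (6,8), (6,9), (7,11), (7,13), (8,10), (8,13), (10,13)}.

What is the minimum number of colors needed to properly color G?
Clique number ω(G) = 3 (lower bound: χ ≥ ω).
The clique on [8, 10, 13] has size 3, forcing χ ≥ 3, and the coloring below uses 3 colors, so χ(G) = 3.
A valid 3-coloring: color 1: [4, 5, 7, 8, 9]; color 2: [3, 6, 11, 12, 13]; color 3: [10].

χ(G) = 3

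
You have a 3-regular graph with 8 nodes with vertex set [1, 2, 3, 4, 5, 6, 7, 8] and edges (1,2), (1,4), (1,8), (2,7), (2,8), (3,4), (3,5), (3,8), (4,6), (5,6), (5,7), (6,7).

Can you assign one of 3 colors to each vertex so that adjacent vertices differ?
A valid 3-coloring: color 1: [2, 3, 6]; color 2: [4, 5, 8]; color 3: [1, 7].
(χ(G) = 3 ≤ 3.)

Yes, G is 3-colorable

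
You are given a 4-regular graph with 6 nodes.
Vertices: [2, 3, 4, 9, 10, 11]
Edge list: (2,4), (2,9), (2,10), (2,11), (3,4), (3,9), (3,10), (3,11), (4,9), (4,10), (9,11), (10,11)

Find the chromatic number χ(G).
χ(G) = 3

Clique number ω(G) = 3 (lower bound: χ ≥ ω).
The clique on [2, 9, 11] has size 3, forcing χ ≥ 3, and the coloring below uses 3 colors, so χ(G) = 3.
A valid 3-coloring: color 1: [4, 11]; color 2: [2, 3]; color 3: [9, 10].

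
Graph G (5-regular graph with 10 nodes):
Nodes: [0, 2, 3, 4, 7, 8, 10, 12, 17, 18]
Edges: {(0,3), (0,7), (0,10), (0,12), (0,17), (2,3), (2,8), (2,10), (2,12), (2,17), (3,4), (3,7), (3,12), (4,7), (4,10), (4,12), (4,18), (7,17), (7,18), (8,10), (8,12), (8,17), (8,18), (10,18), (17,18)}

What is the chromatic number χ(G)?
Clique number ω(G) = 3 (lower bound: χ ≥ ω).
Odd cycle [17, 18, 4, 3, 0] needs 3 colors (χ ≥ 3).
Vertex 7 is adjacent to every vertex of [0, 3, 4, 17, 18], which already need 3 colors among themselves, so 7 needs a new color (χ ≥ 4).
The coloring below uses 4 colors, so χ(G) = 4.
A valid 4-coloring: color 1: [3, 10, 17]; color 2: [7, 12]; color 3: [0, 4, 8]; color 4: [2, 18].

χ(G) = 4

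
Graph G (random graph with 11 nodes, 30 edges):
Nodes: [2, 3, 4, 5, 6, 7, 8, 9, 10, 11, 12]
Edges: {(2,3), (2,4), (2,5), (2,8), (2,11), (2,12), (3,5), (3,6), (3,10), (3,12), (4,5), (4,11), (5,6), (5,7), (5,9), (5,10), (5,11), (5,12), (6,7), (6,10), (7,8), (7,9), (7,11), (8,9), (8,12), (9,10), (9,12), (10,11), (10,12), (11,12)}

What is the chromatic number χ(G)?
χ(G) = 4

Clique number ω(G) = 4 (lower bound: χ ≥ ω).
The clique on [2, 3, 5, 12] has size 4, forcing χ ≥ 4, and the coloring below uses 4 colors, so χ(G) = 4.
A valid 4-coloring: color 1: [5, 8]; color 2: [4, 6, 12]; color 3: [3, 9, 11]; color 4: [2, 7, 10].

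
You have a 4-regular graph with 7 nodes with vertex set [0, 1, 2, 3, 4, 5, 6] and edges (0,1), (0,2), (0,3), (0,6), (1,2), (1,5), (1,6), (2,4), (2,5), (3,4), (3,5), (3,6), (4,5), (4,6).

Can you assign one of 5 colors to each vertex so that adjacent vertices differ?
A valid 5-coloring: color 1: [1, 3]; color 2: [0, 4]; color 3: [2, 6]; color 4: [5].
(χ(G) = 4 ≤ 5.)

Yes, G is 5-colorable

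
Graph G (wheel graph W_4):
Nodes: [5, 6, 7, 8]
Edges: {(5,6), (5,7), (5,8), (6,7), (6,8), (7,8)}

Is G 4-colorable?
Yes, G is 4-colorable

A valid 4-coloring: color 1: [5]; color 2: [6]; color 3: [8]; color 4: [7].
(χ(G) = 4 ≤ 4.)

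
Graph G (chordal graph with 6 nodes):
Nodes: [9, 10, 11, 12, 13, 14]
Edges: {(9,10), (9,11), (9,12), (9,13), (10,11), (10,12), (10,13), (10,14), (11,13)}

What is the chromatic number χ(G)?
Clique number ω(G) = 4 (lower bound: χ ≥ ω).
The clique on [9, 10, 11, 13] has size 4, forcing χ ≥ 4, and the coloring below uses 4 colors, so χ(G) = 4.
A valid 4-coloring: color 1: [10]; color 2: [9, 14]; color 3: [11, 12]; color 4: [13].

χ(G) = 4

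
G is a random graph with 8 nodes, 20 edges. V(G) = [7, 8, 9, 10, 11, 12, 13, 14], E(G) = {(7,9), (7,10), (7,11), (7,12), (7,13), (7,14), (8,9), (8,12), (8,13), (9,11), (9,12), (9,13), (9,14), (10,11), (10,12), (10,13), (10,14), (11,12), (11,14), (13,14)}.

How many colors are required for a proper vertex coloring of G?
Clique number ω(G) = 4 (lower bound: χ ≥ ω).
The clique on [7, 9, 11, 12] has size 4, forcing χ ≥ 4, and the coloring below uses 4 colors, so χ(G) = 4.
A valid 4-coloring: color 1: [7, 8]; color 2: [9, 10]; color 3: [11, 13]; color 4: [12, 14].

χ(G) = 4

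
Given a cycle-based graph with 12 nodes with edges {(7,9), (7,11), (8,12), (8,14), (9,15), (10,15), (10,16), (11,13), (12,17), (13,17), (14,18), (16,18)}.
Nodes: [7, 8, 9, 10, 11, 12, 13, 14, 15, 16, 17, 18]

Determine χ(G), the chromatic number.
Clique number ω(G) = 2 (lower bound: χ ≥ ω).
The graph is bipartite (no odd cycle), so 2 colors suffice: χ(G) = 2.
A valid 2-coloring: color 1: [7, 12, 13, 14, 15, 16]; color 2: [8, 9, 10, 11, 17, 18].

χ(G) = 2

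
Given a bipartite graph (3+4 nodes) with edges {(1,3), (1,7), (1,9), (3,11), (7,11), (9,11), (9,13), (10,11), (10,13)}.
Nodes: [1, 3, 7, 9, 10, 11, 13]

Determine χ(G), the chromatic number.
Clique number ω(G) = 2 (lower bound: χ ≥ ω).
The graph is bipartite (no odd cycle), so 2 colors suffice: χ(G) = 2.
A valid 2-coloring: color 1: [1, 11, 13]; color 2: [3, 7, 9, 10].

χ(G) = 2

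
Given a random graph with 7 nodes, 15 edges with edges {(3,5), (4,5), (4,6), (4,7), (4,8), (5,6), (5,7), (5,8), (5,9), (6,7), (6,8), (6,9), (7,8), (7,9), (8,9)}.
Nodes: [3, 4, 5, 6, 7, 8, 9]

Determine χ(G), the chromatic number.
χ(G) = 5

Clique number ω(G) = 5 (lower bound: χ ≥ ω).
The clique on [5, 6, 7, 8, 9] has size 5, forcing χ ≥ 5, and the coloring below uses 5 colors, so χ(G) = 5.
A valid 5-coloring: color 1: [5]; color 2: [3, 8]; color 3: [6]; color 4: [7]; color 5: [4, 9].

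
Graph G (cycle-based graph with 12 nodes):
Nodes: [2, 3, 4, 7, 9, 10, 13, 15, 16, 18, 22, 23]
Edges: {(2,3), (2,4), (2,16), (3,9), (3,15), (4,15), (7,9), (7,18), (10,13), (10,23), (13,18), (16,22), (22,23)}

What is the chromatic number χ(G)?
χ(G) = 2

Clique number ω(G) = 2 (lower bound: χ ≥ ω).
The graph is bipartite (no odd cycle), so 2 colors suffice: χ(G) = 2.
A valid 2-coloring: color 1: [3, 4, 7, 13, 16, 23]; color 2: [2, 9, 10, 15, 18, 22].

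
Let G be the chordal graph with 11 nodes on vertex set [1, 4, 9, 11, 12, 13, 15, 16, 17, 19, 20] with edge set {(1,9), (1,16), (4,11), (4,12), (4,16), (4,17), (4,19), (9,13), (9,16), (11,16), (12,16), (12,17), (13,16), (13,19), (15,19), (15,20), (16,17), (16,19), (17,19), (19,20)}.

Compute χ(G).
Clique number ω(G) = 4 (lower bound: χ ≥ ω).
The clique on [4, 16, 17, 19] has size 4, forcing χ ≥ 4, and the coloring below uses 4 colors, so χ(G) = 4.
A valid 4-coloring: color 1: [15, 16]; color 2: [9, 11, 12, 19]; color 3: [1, 4, 13, 20]; color 4: [17].

χ(G) = 4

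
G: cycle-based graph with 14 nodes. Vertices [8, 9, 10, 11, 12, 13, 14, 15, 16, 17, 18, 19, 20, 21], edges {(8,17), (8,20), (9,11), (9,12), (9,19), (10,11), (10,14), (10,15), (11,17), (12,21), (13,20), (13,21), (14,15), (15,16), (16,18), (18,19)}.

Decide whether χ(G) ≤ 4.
Yes, G is 4-colorable

A valid 4-coloring: color 1: [8, 11, 12, 13, 15, 19]; color 2: [9, 10, 17, 18, 20, 21]; color 3: [14, 16].
(χ(G) = 3 ≤ 4.)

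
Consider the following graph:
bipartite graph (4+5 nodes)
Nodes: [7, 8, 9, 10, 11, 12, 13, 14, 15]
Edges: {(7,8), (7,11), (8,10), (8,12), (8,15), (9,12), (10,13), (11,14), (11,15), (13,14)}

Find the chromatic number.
χ(G) = 2

Clique number ω(G) = 2 (lower bound: χ ≥ ω).
The graph is bipartite (no odd cycle), so 2 colors suffice: χ(G) = 2.
A valid 2-coloring: color 1: [8, 9, 11, 13]; color 2: [7, 10, 12, 14, 15].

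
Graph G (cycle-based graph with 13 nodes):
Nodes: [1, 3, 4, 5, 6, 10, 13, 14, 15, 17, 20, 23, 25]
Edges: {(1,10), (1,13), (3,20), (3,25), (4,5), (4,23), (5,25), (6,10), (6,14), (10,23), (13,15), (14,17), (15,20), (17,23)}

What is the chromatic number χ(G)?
χ(G) = 3

Clique number ω(G) = 2 (lower bound: χ ≥ ω).
Odd cycle [17, 14, 6, 10, 23] needs 3 colors (χ ≥ 3).
The coloring below uses 3 colors, so χ(G) = 3.
A valid 3-coloring: color 1: [1, 3, 5, 14, 15, 23]; color 2: [4, 10, 13, 17, 20, 25]; color 3: [6].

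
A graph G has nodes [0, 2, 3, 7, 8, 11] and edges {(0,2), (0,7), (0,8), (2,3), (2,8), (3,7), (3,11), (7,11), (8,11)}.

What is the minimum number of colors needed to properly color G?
Clique number ω(G) = 3 (lower bound: χ ≥ ω).
The clique on [0, 2, 8] has size 3, forcing χ ≥ 3, and the coloring below uses 3 colors, so χ(G) = 3.
A valid 3-coloring: color 1: [7, 8]; color 2: [0, 3]; color 3: [2, 11].

χ(G) = 3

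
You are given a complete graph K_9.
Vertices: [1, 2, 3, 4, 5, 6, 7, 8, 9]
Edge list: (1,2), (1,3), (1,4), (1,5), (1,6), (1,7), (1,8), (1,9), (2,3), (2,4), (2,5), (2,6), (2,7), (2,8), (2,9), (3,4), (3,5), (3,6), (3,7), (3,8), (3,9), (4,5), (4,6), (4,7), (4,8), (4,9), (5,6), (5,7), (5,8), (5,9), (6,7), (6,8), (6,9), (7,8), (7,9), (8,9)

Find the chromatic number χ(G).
χ(G) = 9

Clique number ω(G) = 9 (lower bound: χ ≥ ω).
The clique on [1, 2, 3, 4, 5, 6, 7, 8, 9] has size 9, forcing χ ≥ 9, and the coloring below uses 9 colors, so χ(G) = 9.
A valid 9-coloring: color 1: [1]; color 2: [5]; color 3: [7]; color 4: [8]; color 5: [9]; color 6: [4]; color 7: [6]; color 8: [2]; color 9: [3].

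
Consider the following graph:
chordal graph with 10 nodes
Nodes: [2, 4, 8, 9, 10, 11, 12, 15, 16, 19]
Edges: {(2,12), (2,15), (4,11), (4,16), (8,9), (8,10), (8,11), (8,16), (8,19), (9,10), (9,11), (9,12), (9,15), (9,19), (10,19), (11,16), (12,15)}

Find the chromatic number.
Clique number ω(G) = 4 (lower bound: χ ≥ ω).
The clique on [8, 9, 10, 19] has size 4, forcing χ ≥ 4, and the coloring below uses 4 colors, so χ(G) = 4.
A valid 4-coloring: color 1: [2, 9, 16]; color 2: [4, 8, 15]; color 3: [11, 12, 19]; color 4: [10].

χ(G) = 4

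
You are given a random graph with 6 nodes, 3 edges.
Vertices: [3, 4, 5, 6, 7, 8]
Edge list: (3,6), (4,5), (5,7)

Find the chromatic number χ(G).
Clique number ω(G) = 2 (lower bound: χ ≥ ω).
The graph is bipartite (no odd cycle), so 2 colors suffice: χ(G) = 2.
A valid 2-coloring: color 1: [3, 5, 8]; color 2: [4, 6, 7].

χ(G) = 2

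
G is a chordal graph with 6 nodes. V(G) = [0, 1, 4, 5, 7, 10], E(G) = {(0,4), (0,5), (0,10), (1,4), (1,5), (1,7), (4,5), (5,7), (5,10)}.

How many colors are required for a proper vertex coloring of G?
Clique number ω(G) = 3 (lower bound: χ ≥ ω).
The clique on [0, 5, 10] has size 3, forcing χ ≥ 3, and the coloring below uses 3 colors, so χ(G) = 3.
A valid 3-coloring: color 1: [5]; color 2: [0, 1]; color 3: [4, 7, 10].

χ(G) = 3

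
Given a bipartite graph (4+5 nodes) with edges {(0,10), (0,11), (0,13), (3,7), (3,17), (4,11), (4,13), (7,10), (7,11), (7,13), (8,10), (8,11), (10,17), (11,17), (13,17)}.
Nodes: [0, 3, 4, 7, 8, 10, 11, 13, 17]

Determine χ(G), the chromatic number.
χ(G) = 2

Clique number ω(G) = 2 (lower bound: χ ≥ ω).
The graph is bipartite (no odd cycle), so 2 colors suffice: χ(G) = 2.
A valid 2-coloring: color 1: [3, 10, 11, 13]; color 2: [0, 4, 7, 8, 17].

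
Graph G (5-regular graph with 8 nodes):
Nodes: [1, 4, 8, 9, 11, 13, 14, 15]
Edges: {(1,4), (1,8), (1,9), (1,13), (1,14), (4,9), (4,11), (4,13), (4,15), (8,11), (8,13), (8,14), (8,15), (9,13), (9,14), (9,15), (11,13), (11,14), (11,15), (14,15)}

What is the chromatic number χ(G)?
χ(G) = 4

Clique number ω(G) = 4 (lower bound: χ ≥ ω).
The clique on [1, 4, 9, 13] has size 4, forcing χ ≥ 4, and the coloring below uses 4 colors, so χ(G) = 4.
A valid 4-coloring: color 1: [4, 8]; color 2: [9, 11]; color 3: [1, 15]; color 4: [13, 14].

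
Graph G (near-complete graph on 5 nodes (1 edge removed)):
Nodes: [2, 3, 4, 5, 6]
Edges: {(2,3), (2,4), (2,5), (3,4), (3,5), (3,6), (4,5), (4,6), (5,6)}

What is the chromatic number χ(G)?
Clique number ω(G) = 4 (lower bound: χ ≥ ω).
The clique on [2, 3, 4, 5] has size 4, forcing χ ≥ 4, and the coloring below uses 4 colors, so χ(G) = 4.
A valid 4-coloring: color 1: [3]; color 2: [4]; color 3: [5]; color 4: [2, 6].

χ(G) = 4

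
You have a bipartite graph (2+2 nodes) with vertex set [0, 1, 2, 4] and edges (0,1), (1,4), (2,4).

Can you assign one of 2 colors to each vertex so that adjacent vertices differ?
A valid 2-coloring: color 1: [0, 4]; color 2: [1, 2].
(χ(G) = 2 ≤ 2.)

Yes, G is 2-colorable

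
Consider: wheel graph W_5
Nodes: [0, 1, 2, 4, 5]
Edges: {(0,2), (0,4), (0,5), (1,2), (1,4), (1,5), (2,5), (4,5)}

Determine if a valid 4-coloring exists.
A valid 4-coloring: color 1: [5]; color 2: [2, 4]; color 3: [0, 1].
(χ(G) = 3 ≤ 4.)

Yes, G is 4-colorable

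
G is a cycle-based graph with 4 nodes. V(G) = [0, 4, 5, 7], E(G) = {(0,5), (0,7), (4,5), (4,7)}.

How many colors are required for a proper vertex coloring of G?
χ(G) = 2

Clique number ω(G) = 2 (lower bound: χ ≥ ω).
The graph is bipartite (no odd cycle), so 2 colors suffice: χ(G) = 2.
A valid 2-coloring: color 1: [0, 4]; color 2: [5, 7].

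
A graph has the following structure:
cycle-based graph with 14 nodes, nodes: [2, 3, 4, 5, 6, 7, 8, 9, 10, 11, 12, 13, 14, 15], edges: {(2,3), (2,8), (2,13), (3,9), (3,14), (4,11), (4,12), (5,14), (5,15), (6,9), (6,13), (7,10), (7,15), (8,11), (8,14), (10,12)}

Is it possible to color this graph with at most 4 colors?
A valid 4-coloring: color 1: [3, 4, 8, 10, 13, 15]; color 2: [2, 6, 7, 11, 12, 14]; color 3: [5, 9].
(χ(G) = 3 ≤ 4.)

Yes, G is 4-colorable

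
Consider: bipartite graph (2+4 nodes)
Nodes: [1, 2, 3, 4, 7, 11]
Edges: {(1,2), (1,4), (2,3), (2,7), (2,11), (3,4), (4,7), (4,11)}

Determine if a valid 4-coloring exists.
A valid 4-coloring: color 1: [2, 4]; color 2: [1, 3, 7, 11].
(χ(G) = 2 ≤ 4.)

Yes, G is 4-colorable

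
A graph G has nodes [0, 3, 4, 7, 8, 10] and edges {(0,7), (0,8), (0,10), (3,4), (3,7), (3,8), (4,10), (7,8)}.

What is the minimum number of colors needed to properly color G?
Clique number ω(G) = 3 (lower bound: χ ≥ ω).
The clique on [0, 7, 8] has size 3, forcing χ ≥ 3, and the coloring below uses 3 colors, so χ(G) = 3.
A valid 3-coloring: color 1: [0, 3]; color 2: [4, 8]; color 3: [7, 10].

χ(G) = 3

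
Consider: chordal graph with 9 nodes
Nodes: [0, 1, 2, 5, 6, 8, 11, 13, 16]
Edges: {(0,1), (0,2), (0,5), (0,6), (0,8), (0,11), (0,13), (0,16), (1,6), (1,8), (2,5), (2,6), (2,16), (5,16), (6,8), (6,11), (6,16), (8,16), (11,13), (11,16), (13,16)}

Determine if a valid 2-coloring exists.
The clique on vertices [0, 11, 13, 16] has size 4 > 2, so it alone needs 4 colors.

No, G is not 2-colorable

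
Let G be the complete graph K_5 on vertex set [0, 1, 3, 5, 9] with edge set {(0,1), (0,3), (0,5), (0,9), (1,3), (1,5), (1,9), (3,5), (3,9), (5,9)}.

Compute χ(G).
Clique number ω(G) = 5 (lower bound: χ ≥ ω).
The clique on [0, 1, 3, 5, 9] has size 5, forcing χ ≥ 5, and the coloring below uses 5 colors, so χ(G) = 5.
A valid 5-coloring: color 1: [1]; color 2: [9]; color 3: [0]; color 4: [5]; color 5: [3].

χ(G) = 5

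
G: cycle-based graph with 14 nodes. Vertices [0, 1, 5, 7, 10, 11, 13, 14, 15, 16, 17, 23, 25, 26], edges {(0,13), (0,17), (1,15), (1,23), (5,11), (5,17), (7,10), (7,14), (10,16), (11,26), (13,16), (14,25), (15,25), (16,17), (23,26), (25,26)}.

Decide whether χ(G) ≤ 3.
Yes, G is 3-colorable

A valid 3-coloring: color 1: [1, 10, 13, 14, 17, 26]; color 2: [0, 5, 7, 16, 23, 25]; color 3: [11, 15].
(χ(G) = 3 ≤ 3.)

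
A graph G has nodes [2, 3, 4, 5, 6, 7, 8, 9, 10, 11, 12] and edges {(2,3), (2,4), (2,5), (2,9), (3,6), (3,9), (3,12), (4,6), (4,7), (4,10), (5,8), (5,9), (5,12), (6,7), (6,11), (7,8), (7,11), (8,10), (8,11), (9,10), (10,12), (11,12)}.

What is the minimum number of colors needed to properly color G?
Clique number ω(G) = 3 (lower bound: χ ≥ ω).
The clique on [2, 3, 9] has size 3, forcing χ ≥ 3, and the coloring below uses 3 colors, so χ(G) = 3.
A valid 3-coloring: color 1: [3, 4, 5, 11]; color 2: [6, 8, 9, 12]; color 3: [2, 7, 10].

χ(G) = 3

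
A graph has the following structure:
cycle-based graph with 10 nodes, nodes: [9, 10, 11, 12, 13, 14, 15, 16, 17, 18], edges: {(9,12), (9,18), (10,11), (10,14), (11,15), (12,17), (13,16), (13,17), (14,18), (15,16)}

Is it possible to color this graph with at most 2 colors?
A valid 2-coloring: color 1: [10, 12, 13, 15, 18]; color 2: [9, 11, 14, 16, 17].
(χ(G) = 2 ≤ 2.)

Yes, G is 2-colorable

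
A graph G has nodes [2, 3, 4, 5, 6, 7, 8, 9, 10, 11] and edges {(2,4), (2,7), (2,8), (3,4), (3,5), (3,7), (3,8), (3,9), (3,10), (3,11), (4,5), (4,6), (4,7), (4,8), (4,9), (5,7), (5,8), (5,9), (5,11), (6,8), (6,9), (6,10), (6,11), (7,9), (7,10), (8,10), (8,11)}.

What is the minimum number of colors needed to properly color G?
Clique number ω(G) = 5 (lower bound: χ ≥ ω).
The clique on [3, 4, 5, 7, 9] has size 5, forcing χ ≥ 5, and the coloring below uses 5 colors, so χ(G) = 5.
A valid 5-coloring: color 1: [7, 8]; color 2: [4, 10, 11]; color 3: [2, 3, 6]; color 4: [5]; color 5: [9].

χ(G) = 5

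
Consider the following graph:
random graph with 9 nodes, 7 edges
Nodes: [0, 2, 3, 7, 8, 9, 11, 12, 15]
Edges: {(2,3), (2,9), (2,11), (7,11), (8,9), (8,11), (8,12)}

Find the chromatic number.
χ(G) = 2

Clique number ω(G) = 2 (lower bound: χ ≥ ω).
The graph is bipartite (no odd cycle), so 2 colors suffice: χ(G) = 2.
A valid 2-coloring: color 1: [0, 2, 7, 8, 15]; color 2: [3, 9, 11, 12].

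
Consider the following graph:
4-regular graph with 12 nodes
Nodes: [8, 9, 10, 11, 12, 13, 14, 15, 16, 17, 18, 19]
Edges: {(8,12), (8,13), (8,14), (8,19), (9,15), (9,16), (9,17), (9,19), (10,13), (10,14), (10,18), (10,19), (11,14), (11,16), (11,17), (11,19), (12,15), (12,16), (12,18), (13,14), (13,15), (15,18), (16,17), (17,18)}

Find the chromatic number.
Clique number ω(G) = 3 (lower bound: χ ≥ ω).
The clique on [8, 13, 14] has size 3, forcing χ ≥ 3, and the coloring below uses 3 colors, so χ(G) = 3.
A valid 3-coloring: color 1: [8, 10, 15, 17]; color 2: [9, 11, 12, 13]; color 3: [14, 16, 18, 19].

χ(G) = 3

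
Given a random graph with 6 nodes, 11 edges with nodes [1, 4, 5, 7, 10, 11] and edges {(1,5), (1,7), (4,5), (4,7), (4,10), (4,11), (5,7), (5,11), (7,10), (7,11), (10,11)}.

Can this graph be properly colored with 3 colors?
The clique on vertices [4, 7, 10, 11] has size 4 > 3, so it alone needs 4 colors.

No, G is not 3-colorable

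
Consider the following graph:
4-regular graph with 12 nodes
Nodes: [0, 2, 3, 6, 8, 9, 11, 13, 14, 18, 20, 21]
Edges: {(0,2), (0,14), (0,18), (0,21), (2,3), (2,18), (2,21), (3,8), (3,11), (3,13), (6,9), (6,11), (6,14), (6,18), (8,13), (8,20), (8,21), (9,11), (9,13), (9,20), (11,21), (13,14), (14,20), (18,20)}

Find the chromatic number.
χ(G) = 3

Clique number ω(G) = 3 (lower bound: χ ≥ ω).
The clique on [0, 2, 18] has size 3, forcing χ ≥ 3, and the coloring below uses 3 colors, so χ(G) = 3.
A valid 3-coloring: color 1: [2, 8, 11, 14]; color 2: [3, 9, 18, 21]; color 3: [0, 6, 13, 20].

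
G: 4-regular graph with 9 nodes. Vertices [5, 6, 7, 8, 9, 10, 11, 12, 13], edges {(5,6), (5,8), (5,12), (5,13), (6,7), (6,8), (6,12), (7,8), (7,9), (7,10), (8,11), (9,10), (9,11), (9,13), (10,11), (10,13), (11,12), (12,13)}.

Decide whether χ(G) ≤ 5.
Yes, G is 5-colorable

A valid 5-coloring: color 1: [5, 7, 11]; color 2: [8, 10, 12]; color 3: [6, 13]; color 4: [9].
(χ(G) = 4 ≤ 5.)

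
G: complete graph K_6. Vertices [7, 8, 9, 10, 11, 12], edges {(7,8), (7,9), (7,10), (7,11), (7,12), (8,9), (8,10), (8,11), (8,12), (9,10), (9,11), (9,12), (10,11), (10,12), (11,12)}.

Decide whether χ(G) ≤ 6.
Yes, G is 6-colorable

A valid 6-coloring: color 1: [8]; color 2: [12]; color 3: [9]; color 4: [10]; color 5: [11]; color 6: [7].
(χ(G) = 6 ≤ 6.)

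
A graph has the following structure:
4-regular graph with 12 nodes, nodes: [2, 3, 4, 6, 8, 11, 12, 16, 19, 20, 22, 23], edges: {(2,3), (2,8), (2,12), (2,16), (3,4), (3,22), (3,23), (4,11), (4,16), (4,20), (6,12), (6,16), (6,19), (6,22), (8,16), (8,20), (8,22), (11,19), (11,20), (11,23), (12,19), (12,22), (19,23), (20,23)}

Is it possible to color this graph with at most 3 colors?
A valid 3-coloring: color 1: [16, 19, 20, 22]; color 2: [2, 4, 6, 23]; color 3: [3, 8, 11, 12].
(χ(G) = 3 ≤ 3.)

Yes, G is 3-colorable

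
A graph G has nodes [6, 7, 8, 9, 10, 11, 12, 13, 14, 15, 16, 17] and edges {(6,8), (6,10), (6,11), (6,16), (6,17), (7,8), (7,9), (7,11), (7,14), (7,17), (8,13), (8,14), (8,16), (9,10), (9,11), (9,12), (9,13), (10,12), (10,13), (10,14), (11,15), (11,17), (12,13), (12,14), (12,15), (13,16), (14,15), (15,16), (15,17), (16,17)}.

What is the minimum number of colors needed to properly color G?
χ(G) = 4

Clique number ω(G) = 4 (lower bound: χ ≥ ω).
The clique on [9, 10, 12, 13] has size 4, forcing χ ≥ 4, and the coloring below uses 4 colors, so χ(G) = 4.
A valid 4-coloring: color 1: [9, 14, 17]; color 2: [10, 11, 16]; color 3: [6, 7, 13, 15]; color 4: [8, 12].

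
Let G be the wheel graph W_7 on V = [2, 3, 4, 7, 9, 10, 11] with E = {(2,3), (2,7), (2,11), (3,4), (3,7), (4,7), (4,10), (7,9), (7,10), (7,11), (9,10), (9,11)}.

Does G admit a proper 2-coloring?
No, G is not 2-colorable

The clique on vertices [7, 9, 10] has size 3 > 2, so it alone needs 3 colors.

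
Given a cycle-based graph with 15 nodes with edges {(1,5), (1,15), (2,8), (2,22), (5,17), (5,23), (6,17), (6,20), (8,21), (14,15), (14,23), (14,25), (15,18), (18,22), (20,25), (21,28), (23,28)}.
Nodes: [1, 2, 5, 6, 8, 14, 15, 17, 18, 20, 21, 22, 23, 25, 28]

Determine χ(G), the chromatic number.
χ(G) = 3

Clique number ω(G) = 2 (lower bound: χ ≥ ω).
Odd cycle [23, 5, 1, 15, 14] needs 3 colors (χ ≥ 3).
The coloring below uses 3 colors, so χ(G) = 3.
A valid 3-coloring: color 1: [6, 15, 21, 22, 23, 25]; color 2: [5, 8, 14, 18, 20, 28]; color 3: [1, 2, 17].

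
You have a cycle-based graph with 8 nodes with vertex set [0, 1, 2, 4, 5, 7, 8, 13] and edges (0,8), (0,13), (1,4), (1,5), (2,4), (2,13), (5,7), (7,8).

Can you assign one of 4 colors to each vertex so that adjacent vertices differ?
Yes, G is 4-colorable

A valid 4-coloring: color 1: [4, 5, 8, 13]; color 2: [0, 1, 2, 7].
(χ(G) = 2 ≤ 4.)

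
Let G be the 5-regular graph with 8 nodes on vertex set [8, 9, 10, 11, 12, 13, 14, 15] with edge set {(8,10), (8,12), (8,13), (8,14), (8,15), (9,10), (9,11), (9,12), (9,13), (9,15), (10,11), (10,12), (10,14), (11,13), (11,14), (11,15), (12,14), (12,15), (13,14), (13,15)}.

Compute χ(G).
χ(G) = 4

Clique number ω(G) = 4 (lower bound: χ ≥ ω).
The clique on [8, 10, 12, 14] has size 4, forcing χ ≥ 4, and the coloring below uses 4 colors, so χ(G) = 4.
A valid 4-coloring: color 1: [11, 12]; color 2: [8, 9]; color 3: [10, 13]; color 4: [14, 15].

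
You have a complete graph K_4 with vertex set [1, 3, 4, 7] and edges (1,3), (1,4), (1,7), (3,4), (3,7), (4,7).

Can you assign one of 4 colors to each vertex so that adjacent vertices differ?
A valid 4-coloring: color 1: [4]; color 2: [7]; color 3: [1]; color 4: [3].
(χ(G) = 4 ≤ 4.)

Yes, G is 4-colorable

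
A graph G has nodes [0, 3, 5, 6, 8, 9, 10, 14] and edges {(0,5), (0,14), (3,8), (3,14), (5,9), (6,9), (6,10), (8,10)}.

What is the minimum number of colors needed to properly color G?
Clique number ω(G) = 2 (lower bound: χ ≥ ω).
The graph is bipartite (no odd cycle), so 2 colors suffice: χ(G) = 2.
A valid 2-coloring: color 1: [0, 3, 9, 10]; color 2: [5, 6, 8, 14].

χ(G) = 2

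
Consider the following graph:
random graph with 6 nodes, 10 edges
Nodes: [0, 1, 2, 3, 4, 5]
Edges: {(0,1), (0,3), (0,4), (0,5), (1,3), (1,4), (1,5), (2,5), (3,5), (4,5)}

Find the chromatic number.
Clique number ω(G) = 4 (lower bound: χ ≥ ω).
The clique on [0, 1, 3, 5] has size 4, forcing χ ≥ 4, and the coloring below uses 4 colors, so χ(G) = 4.
A valid 4-coloring: color 1: [5]; color 2: [1, 2]; color 3: [0]; color 4: [3, 4].

χ(G) = 4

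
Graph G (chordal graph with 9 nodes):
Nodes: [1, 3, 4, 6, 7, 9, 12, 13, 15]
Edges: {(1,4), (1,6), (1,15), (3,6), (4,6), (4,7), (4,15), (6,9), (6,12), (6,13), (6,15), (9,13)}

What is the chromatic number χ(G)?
Clique number ω(G) = 4 (lower bound: χ ≥ ω).
The clique on [1, 4, 6, 15] has size 4, forcing χ ≥ 4, and the coloring below uses 4 colors, so χ(G) = 4.
A valid 4-coloring: color 1: [6, 7]; color 2: [3, 4, 12, 13]; color 3: [1, 9]; color 4: [15].

χ(G) = 4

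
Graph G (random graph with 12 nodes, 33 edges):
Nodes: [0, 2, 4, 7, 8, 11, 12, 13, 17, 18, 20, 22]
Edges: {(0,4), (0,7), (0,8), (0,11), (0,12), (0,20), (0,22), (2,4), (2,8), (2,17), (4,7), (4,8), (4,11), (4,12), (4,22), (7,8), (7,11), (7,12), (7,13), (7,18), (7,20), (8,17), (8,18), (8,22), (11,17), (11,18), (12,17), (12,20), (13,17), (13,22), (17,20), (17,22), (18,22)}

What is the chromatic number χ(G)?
Clique number ω(G) = 4 (lower bound: χ ≥ ω).
The clique on [0, 4, 8, 22] has size 4, forcing χ ≥ 4, and the coloring below uses 4 colors, so χ(G) = 4.
A valid 4-coloring: color 1: [2, 7, 22]; color 2: [0, 17, 18]; color 3: [4, 13, 20]; color 4: [8, 11, 12].

χ(G) = 4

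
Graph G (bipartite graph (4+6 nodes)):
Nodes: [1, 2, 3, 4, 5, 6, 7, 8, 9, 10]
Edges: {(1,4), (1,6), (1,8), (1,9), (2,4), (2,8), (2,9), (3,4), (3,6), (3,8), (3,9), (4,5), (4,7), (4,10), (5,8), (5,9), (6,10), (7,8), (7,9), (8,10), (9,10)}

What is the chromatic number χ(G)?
χ(G) = 2

Clique number ω(G) = 2 (lower bound: χ ≥ ω).
The graph is bipartite (no odd cycle), so 2 colors suffice: χ(G) = 2.
A valid 2-coloring: color 1: [4, 6, 8, 9]; color 2: [1, 2, 3, 5, 7, 10].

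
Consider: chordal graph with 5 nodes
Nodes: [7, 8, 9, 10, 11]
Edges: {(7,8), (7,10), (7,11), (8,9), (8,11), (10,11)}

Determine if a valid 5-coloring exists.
A valid 5-coloring: color 1: [8, 10]; color 2: [7, 9]; color 3: [11].
(χ(G) = 3 ≤ 5.)

Yes, G is 5-colorable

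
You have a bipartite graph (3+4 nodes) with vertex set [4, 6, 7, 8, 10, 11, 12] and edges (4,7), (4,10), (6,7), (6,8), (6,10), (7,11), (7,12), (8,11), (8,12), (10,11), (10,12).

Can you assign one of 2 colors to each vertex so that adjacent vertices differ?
Yes, G is 2-colorable

A valid 2-coloring: color 1: [7, 8, 10]; color 2: [4, 6, 11, 12].
(χ(G) = 2 ≤ 2.)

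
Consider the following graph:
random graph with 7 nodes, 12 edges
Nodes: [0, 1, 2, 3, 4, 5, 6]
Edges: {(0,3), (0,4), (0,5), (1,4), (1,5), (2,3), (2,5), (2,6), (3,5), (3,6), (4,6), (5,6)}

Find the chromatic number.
χ(G) = 4

Clique number ω(G) = 4 (lower bound: χ ≥ ω).
The clique on [2, 3, 5, 6] has size 4, forcing χ ≥ 4, and the coloring below uses 4 colors, so χ(G) = 4.
A valid 4-coloring: color 1: [4, 5]; color 2: [0, 1, 6]; color 3: [3]; color 4: [2].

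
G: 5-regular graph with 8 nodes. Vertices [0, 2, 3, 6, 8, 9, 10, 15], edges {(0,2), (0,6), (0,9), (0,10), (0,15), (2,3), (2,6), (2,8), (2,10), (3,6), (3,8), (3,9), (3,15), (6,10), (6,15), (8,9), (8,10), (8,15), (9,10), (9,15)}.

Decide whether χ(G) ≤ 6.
A valid 6-coloring: color 1: [3, 10]; color 2: [0, 8]; color 3: [2, 15]; color 4: [6, 9].
(χ(G) = 4 ≤ 6.)

Yes, G is 6-colorable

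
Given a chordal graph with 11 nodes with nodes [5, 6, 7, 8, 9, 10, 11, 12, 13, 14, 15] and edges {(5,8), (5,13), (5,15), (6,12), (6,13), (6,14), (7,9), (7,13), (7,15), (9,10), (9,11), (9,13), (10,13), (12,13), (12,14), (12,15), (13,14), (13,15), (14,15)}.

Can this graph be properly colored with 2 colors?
The clique on vertices [6, 12, 13, 14] has size 4 > 2, so it alone needs 4 colors.

No, G is not 2-colorable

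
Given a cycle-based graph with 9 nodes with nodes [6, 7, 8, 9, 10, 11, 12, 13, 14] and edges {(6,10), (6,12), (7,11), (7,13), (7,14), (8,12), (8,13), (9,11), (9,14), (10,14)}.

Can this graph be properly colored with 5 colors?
A valid 5-coloring: color 1: [6, 8, 11, 14]; color 2: [7, 9, 10, 12]; color 3: [13].
(χ(G) = 3 ≤ 5.)

Yes, G is 5-colorable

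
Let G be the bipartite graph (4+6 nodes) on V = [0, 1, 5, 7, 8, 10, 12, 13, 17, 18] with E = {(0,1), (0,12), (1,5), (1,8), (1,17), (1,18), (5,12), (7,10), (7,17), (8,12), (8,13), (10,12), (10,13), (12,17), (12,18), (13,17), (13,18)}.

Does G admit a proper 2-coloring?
Yes, G is 2-colorable

A valid 2-coloring: color 1: [1, 7, 12, 13]; color 2: [0, 5, 8, 10, 17, 18].
(χ(G) = 2 ≤ 2.)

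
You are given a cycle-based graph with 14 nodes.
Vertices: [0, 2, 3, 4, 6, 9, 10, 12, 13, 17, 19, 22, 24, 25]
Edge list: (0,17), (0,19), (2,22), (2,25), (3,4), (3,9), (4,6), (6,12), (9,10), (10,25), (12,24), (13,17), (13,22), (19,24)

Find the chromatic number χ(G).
Clique number ω(G) = 2 (lower bound: χ ≥ ω).
The graph is bipartite (no odd cycle), so 2 colors suffice: χ(G) = 2.
A valid 2-coloring: color 1: [0, 2, 3, 6, 10, 13, 24]; color 2: [4, 9, 12, 17, 19, 22, 25].

χ(G) = 2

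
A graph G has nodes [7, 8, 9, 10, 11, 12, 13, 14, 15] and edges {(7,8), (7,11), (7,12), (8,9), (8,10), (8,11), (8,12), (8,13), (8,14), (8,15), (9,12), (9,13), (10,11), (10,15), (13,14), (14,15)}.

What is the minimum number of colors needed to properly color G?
χ(G) = 3

Clique number ω(G) = 3 (lower bound: χ ≥ ω).
The clique on [7, 8, 11] has size 3, forcing χ ≥ 3, and the coloring below uses 3 colors, so χ(G) = 3.
A valid 3-coloring: color 1: [8]; color 2: [7, 9, 10, 14]; color 3: [11, 12, 13, 15].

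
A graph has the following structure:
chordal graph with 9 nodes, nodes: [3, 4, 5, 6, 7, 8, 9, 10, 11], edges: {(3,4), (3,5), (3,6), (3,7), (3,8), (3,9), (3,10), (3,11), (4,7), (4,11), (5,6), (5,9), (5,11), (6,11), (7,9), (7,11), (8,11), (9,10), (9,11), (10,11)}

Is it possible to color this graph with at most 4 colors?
Yes, G is 4-colorable

A valid 4-coloring: color 1: [11]; color 2: [3]; color 3: [4, 6, 8, 9]; color 4: [5, 7, 10].
(χ(G) = 4 ≤ 4.)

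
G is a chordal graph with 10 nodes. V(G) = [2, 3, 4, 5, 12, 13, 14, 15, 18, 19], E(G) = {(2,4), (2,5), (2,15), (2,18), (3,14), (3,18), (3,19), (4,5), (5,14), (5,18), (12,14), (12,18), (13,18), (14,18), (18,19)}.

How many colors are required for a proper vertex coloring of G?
χ(G) = 3

Clique number ω(G) = 3 (lower bound: χ ≥ ω).
The clique on [2, 5, 18] has size 3, forcing χ ≥ 3, and the coloring below uses 3 colors, so χ(G) = 3.
A valid 3-coloring: color 1: [4, 15, 18]; color 2: [3, 5, 12, 13]; color 3: [2, 14, 19].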